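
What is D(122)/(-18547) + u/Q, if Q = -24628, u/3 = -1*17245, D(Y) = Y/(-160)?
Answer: 19190956477/9135510320 ≈ 2.1007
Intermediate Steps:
D(Y) = -Y/160 (D(Y) = Y*(-1/160) = -Y/160)
u = -51735 (u = 3*(-1*17245) = 3*(-17245) = -51735)
D(122)/(-18547) + u/Q = -1/160*122/(-18547) - 51735/(-24628) = -61/80*(-1/18547) - 51735*(-1/24628) = 61/1483760 + 51735/24628 = 19190956477/9135510320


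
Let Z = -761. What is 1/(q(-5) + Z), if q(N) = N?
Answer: -1/766 ≈ -0.0013055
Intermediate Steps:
1/(q(-5) + Z) = 1/(-5 - 761) = 1/(-766) = -1/766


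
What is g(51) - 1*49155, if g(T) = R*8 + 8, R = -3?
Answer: -49171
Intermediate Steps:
g(T) = -16 (g(T) = -3*8 + 8 = -24 + 8 = -16)
g(51) - 1*49155 = -16 - 1*49155 = -16 - 49155 = -49171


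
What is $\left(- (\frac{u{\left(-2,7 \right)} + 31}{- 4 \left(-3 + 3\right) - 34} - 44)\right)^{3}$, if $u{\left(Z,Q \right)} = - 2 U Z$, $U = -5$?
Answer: $\frac{3422470843}{39304} \approx 87077.0$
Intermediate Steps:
$u{\left(Z,Q \right)} = 10 Z$ ($u{\left(Z,Q \right)} = \left(-2\right) \left(-5\right) Z = 10 Z$)
$\left(- (\frac{u{\left(-2,7 \right)} + 31}{- 4 \left(-3 + 3\right) - 34} - 44)\right)^{3} = \left(- (\frac{10 \left(-2\right) + 31}{- 4 \left(-3 + 3\right) - 34} - 44)\right)^{3} = \left(- (\frac{-20 + 31}{\left(-4\right) 0 - 34} - 44)\right)^{3} = \left(- (\frac{11}{0 - 34} - 44)\right)^{3} = \left(- (\frac{11}{-34} - 44)\right)^{3} = \left(- (11 \left(- \frac{1}{34}\right) - 44)\right)^{3} = \left(- (- \frac{11}{34} - 44)\right)^{3} = \left(\left(-1\right) \left(- \frac{1507}{34}\right)\right)^{3} = \left(\frac{1507}{34}\right)^{3} = \frac{3422470843}{39304}$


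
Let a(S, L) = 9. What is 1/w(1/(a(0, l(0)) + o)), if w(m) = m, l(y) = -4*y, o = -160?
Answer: -151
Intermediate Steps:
1/w(1/(a(0, l(0)) + o)) = 1/(1/(9 - 160)) = 1/(1/(-151)) = 1/(-1/151) = -151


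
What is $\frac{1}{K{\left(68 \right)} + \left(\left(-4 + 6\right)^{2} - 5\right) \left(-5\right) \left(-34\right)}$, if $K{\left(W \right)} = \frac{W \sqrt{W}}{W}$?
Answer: $- \frac{5}{848} - \frac{\sqrt{17}}{14416} \approx -0.0061822$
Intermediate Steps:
$K{\left(W \right)} = \sqrt{W}$ ($K{\left(W \right)} = \frac{W^{\frac{3}{2}}}{W} = \sqrt{W}$)
$\frac{1}{K{\left(68 \right)} + \left(\left(-4 + 6\right)^{2} - 5\right) \left(-5\right) \left(-34\right)} = \frac{1}{\sqrt{68} + \left(\left(-4 + 6\right)^{2} - 5\right) \left(-5\right) \left(-34\right)} = \frac{1}{2 \sqrt{17} + \left(2^{2} - 5\right) \left(-5\right) \left(-34\right)} = \frac{1}{2 \sqrt{17} + \left(4 - 5\right) \left(-5\right) \left(-34\right)} = \frac{1}{2 \sqrt{17} + \left(-1\right) \left(-5\right) \left(-34\right)} = \frac{1}{2 \sqrt{17} + 5 \left(-34\right)} = \frac{1}{2 \sqrt{17} - 170} = \frac{1}{-170 + 2 \sqrt{17}}$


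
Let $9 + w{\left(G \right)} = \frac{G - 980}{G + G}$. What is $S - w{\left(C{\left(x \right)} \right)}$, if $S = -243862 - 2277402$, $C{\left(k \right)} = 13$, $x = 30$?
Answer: $- \frac{65551663}{26} \approx -2.5212 \cdot 10^{6}$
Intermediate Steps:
$w{\left(G \right)} = -9 + \frac{-980 + G}{2 G}$ ($w{\left(G \right)} = -9 + \frac{G - 980}{G + G} = -9 + \frac{-980 + G}{2 G}$)
$S = -2521264$ ($S = -243862 - 2277402 = -2521264$)
$S - w{\left(C{\left(x \right)} \right)} = -2521264 - \left(- \frac{17}{2} - \frac{490}{13}\right) = -2521264 - - \frac{1201}{26} = -2521264 + \frac{1201}{26} = - \frac{65551663}{26}$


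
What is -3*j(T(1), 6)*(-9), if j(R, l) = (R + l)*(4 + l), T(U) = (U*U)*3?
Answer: 2430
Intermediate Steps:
T(U) = 3*U² (T(U) = U²*3 = 3*U²)
j(R, l) = (4 + l)*(R + l)
-3*j(T(1), 6)*(-9) = -3*(6² + 4*(3*1²) + 4*6 + (3*1²)*6)*(-9) = -3*(36 + 4*(3*1) + 24 + (3*1)*6)*(-9) = -3*(36 + 4*3 + 24 + 3*6)*(-9) = -3*(36 + 12 + 24 + 18)*(-9) = -3*90*(-9) = -270*(-9) = 2430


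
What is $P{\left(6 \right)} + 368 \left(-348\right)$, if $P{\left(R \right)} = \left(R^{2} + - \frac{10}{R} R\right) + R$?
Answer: $-128032$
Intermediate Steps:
$P{\left(R \right)} = -10 + R + R^{2}$ ($P{\left(R \right)} = \left(R^{2} - 10\right) + R = \left(-10 + R^{2}\right) + R = -10 + R + R^{2}$)
$P{\left(6 \right)} + 368 \left(-348\right) = \left(-10 + 6 + 6^{2}\right) + 368 \left(-348\right) = \left(-10 + 6 + 36\right) - 128064 = 32 - 128064 = -128032$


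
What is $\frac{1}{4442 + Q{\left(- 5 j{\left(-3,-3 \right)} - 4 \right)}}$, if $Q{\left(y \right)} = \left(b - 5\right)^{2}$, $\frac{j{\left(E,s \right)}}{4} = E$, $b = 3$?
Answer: $\frac{1}{4446} \approx 0.00022492$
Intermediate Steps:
$j{\left(E,s \right)} = 4 E$
$Q{\left(y \right)} = 4$ ($Q{\left(y \right)} = \left(3 - 5\right)^{2} = \left(-2\right)^{2} = 4$)
$\frac{1}{4442 + Q{\left(- 5 j{\left(-3,-3 \right)} - 4 \right)}} = \frac{1}{4442 + 4} = \frac{1}{4446}$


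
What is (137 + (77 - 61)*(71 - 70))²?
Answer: 23409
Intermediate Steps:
(137 + (77 - 61)*(71 - 70))² = (137 + 16*1)² = (137 + 16)² = 153² = 23409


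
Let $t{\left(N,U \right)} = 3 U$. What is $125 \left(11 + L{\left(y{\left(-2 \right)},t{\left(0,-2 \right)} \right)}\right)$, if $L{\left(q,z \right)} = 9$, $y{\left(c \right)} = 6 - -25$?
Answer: $2500$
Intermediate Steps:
$y{\left(c \right)} = 31$ ($y{\left(c \right)} = 6 + 25 = 31$)
$125 \left(11 + L{\left(y{\left(-2 \right)},t{\left(0,-2 \right)} \right)}\right) = 125 \left(11 + 9\right) = 125 \cdot 20 = 2500$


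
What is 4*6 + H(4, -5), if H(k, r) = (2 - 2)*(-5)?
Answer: 24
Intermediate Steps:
H(k, r) = 0 (H(k, r) = 0*(-5) = 0)
4*6 + H(4, -5) = 4*6 + 0 = 24 + 0 = 24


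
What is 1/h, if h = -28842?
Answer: -1/28842 ≈ -3.4672e-5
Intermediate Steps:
1/h = 1/(-28842) = -1/28842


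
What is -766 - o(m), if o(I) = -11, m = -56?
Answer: -755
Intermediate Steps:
-766 - o(m) = -766 - 1*(-11) = -766 + 11 = -755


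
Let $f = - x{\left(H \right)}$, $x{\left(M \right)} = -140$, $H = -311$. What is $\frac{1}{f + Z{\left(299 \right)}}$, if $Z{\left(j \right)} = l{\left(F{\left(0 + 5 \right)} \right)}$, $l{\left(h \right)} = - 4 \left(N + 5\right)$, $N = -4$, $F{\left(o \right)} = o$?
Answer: $\frac{1}{136} \approx 0.0073529$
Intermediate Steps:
$l{\left(h \right)} = -4$ ($l{\left(h \right)} = - 4 \left(-4 + 5\right) = \left(-4\right) 1 = -4$)
$f = 140$ ($f = \left(-1\right) \left(-140\right) = 140$)
$Z{\left(j \right)} = -4$
$\frac{1}{f + Z{\left(299 \right)}} = \frac{1}{140 - 4} = \frac{1}{136}$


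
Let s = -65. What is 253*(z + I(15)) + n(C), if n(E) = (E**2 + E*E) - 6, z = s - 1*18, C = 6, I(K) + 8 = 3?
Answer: -22198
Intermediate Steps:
I(K) = -5 (I(K) = -8 + 3 = -5)
z = -83 (z = -65 - 1*18 = -65 - 18 = -83)
n(E) = -6 + 2*E**2 (n(E) = (E**2 + E**2) - 6 = 2*E**2 - 6 = -6 + 2*E**2)
253*(z + I(15)) + n(C) = 253*(-83 - 5) + (-6 + 2*6**2) = 253*(-88) + (-6 + 2*36) = -22264 + (-6 + 72) = -22264 + 66 = -22198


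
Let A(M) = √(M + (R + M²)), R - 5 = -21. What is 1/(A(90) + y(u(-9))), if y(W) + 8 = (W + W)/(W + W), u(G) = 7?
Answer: 7/8125 + √8174/8125 ≈ 0.011989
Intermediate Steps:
R = -16 (R = 5 - 21 = -16)
y(W) = -7 (y(W) = -8 + (W + W)/(W + W) = -8 + (2*W)/((2*W)) = -8 + (2*W)*(1/(2*W)) = -8 + 1 = -7)
A(M) = √(-16 + M + M²) (A(M) = √(M + (-16 + M²)) = √(-16 + M + M²))
1/(A(90) + y(u(-9))) = 1/(√(-16 + 90 + 90²) - 7) = 1/(√(-16 + 90 + 8100) - 7) = 1/(√8174 - 7) = 1/(-7 + √8174)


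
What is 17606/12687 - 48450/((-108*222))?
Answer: 57600367/16899084 ≈ 3.4085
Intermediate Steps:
17606/12687 - 48450/((-108*222)) = 17606*(1/12687) - 48450/(-23976) = 17606/12687 - 48450*(-1/23976) = 17606/12687 + 8075/3996 = 57600367/16899084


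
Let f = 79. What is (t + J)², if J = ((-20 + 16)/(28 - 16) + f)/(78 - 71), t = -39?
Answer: 339889/441 ≈ 770.72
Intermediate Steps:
J = 236/21 (J = ((-20 + 16)/(28 - 16) + 79)/(78 - 71) = (-4/12 + 79)/7 = (-4*1/12 + 79)*(⅐) = (-⅓ + 79)*(⅐) = (236/3)*(⅐) = 236/21 ≈ 11.238)
(t + J)² = (-39 + 236/21)² = (-583/21)² = 339889/441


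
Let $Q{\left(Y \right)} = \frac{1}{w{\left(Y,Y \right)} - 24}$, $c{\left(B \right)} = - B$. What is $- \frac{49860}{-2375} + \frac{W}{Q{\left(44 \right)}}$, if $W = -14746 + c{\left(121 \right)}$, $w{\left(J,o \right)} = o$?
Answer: $- \frac{141226528}{475} \approx -2.9732 \cdot 10^{5}$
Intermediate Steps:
$Q{\left(Y \right)} = \frac{1}{-24 + Y}$ ($Q{\left(Y \right)} = \frac{1}{Y - 24} = \frac{1}{-24 + Y}$)
$W = -14867$ ($W = -14746 - 121 = -14867$)
$- \frac{49860}{-2375} + \frac{W}{Q{\left(44 \right)}} = - \frac{49860}{-2375} - \frac{14867}{\frac{1}{-24 + 44}} = \left(-49860\right) \left(- \frac{1}{2375}\right) - \frac{14867}{\frac{1}{20}} = \frac{9972}{475} - 14867 \frac{1}{\frac{1}{20}} = \frac{9972}{475} - 297340 = - \frac{141226528}{475}$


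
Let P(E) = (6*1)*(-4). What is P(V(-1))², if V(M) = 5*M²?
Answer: 576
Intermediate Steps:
P(E) = -24 (P(E) = 6*(-4) = -24)
P(V(-1))² = (-24)² = 576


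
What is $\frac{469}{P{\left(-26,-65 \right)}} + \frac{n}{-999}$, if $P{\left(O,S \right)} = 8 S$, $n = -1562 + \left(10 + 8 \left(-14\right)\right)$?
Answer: $\frac{396749}{519480} \approx 0.76374$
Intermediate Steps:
$n = -1664$ ($n = -1562 + \left(10 - 112\right) = -1562 - 102 = -1664$)
$\frac{469}{P{\left(-26,-65 \right)}} + \frac{n}{-999} = \frac{469}{8 \left(-65\right)} - \frac{1664}{-999} = \frac{469}{-520} - - \frac{1664}{999} = 469 \left(- \frac{1}{520}\right) + \frac{1664}{999} = - \frac{469}{520} + \frac{1664}{999} = \frac{396749}{519480}$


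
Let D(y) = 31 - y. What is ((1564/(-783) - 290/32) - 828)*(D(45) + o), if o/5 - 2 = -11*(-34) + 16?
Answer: -10227925939/6264 ≈ -1.6328e+6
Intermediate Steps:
o = 1960 (o = 10 + 5*(-11*(-34) + 16) = 10 + 5*(374 + 16) = 10 + 5*390 = 10 + 1950 = 1960)
((1564/(-783) - 290/32) - 828)*(D(45) + o) = ((1564/(-783) - 290/32) - 828)*((31 - 1*45) + 1960) = ((1564*(-1/783) - 290*1/32) - 828)*((31 - 45) + 1960) = ((-1564/783 - 145/16) - 828)*(-14 + 1960) = (-138559/12528 - 828)*1946 = -10511743/12528*1946 = -10227925939/6264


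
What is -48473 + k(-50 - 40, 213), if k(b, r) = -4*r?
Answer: -49325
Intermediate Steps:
-48473 + k(-50 - 40, 213) = -48473 - 4*213 = -48473 - 852 = -49325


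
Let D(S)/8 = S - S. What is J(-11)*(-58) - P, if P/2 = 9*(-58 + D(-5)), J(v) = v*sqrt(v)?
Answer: 1044 + 638*I*sqrt(11) ≈ 1044.0 + 2116.0*I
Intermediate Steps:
D(S) = 0 (D(S) = 8*(S - S) = 8*0 = 0)
J(v) = v**(3/2)
P = -1044 (P = 2*(9*(-58 + 0)) = 2*(9*(-58)) = 2*(-522) = -1044)
J(-11)*(-58) - P = (-11)**(3/2)*(-58) - 1*(-1044) = -11*I*sqrt(11)*(-58) + 1044 = 638*I*sqrt(11) + 1044 = 1044 + 638*I*sqrt(11)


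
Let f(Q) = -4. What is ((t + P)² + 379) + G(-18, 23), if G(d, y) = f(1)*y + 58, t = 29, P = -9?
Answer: 745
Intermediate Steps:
G(d, y) = 58 - 4*y (G(d, y) = -4*y + 58 = 58 - 4*y)
((t + P)² + 379) + G(-18, 23) = ((29 - 9)² + 379) + (58 - 4*23) = (20² + 379) + (58 - 92) = (400 + 379) - 34 = 779 - 34 = 745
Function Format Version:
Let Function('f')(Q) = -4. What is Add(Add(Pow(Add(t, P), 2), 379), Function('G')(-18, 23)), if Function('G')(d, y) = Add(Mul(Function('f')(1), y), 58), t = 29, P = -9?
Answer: 745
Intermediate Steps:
Function('G')(d, y) = Add(58, Mul(-4, y)) (Function('G')(d, y) = Add(Mul(-4, y), 58) = Add(58, Mul(-4, y)))
Add(Add(Pow(Add(t, P), 2), 379), Function('G')(-18, 23)) = Add(Add(Pow(Add(29, -9), 2), 379), Add(58, Mul(-4, 23))) = Add(Add(Pow(20, 2), 379), Add(58, -92)) = Add(Add(400, 379), -34) = Add(779, -34) = 745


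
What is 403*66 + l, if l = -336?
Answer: 26262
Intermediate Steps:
403*66 + l = 403*66 - 336 = 26598 - 336 = 26262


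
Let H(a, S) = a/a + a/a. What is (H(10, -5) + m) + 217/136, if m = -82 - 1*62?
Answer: -19095/136 ≈ -140.40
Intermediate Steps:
H(a, S) = 2 (H(a, S) = 1 + 1 = 2)
m = -144 (m = -82 - 62 = -144)
(H(10, -5) + m) + 217/136 = (2 - 144) + 217/136 = -142 + 217*(1/136) = -142 + 217/136 = -19095/136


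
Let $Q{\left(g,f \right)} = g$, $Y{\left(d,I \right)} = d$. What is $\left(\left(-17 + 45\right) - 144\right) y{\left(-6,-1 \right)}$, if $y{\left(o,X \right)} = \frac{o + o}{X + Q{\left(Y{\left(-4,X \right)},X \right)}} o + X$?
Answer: $\frac{8932}{5} \approx 1786.4$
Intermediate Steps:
$y{\left(o,X \right)} = X + \frac{2 o^{2}}{-4 + X}$ ($y{\left(o,X \right)} = \frac{o + o}{X - 4} o + X = \frac{2 o}{-4 + X} o + X = \frac{2 o^{2}}{-4 + X} + X = X + \frac{2 o^{2}}{-4 + X}$)
$\left(\left(-17 + 45\right) - 144\right) y{\left(-6,-1 \right)} = \left(\left(-17 + 45\right) - 144\right) \frac{\left(-1\right)^{2} - -4 + 2 \left(-6\right)^{2}}{-4 - 1} = \left(28 - 144\right) \frac{1 + 4 + 2 \cdot 36}{-5} = - 116 \left(- \frac{1 + 4 + 72}{5}\right) = - 116 \left(\left(- \frac{1}{5}\right) 77\right) = \left(-116\right) \left(- \frac{77}{5}\right) = \frac{8932}{5}$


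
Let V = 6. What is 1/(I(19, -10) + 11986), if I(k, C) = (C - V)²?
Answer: 1/12242 ≈ 8.1686e-5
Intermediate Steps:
I(k, C) = (-6 + C)² (I(k, C) = (C - 1*6)² = (C - 6)² = (-6 + C)²)
1/(I(19, -10) + 11986) = 1/((-6 - 10)² + 11986) = 1/((-16)² + 11986) = 1/(256 + 11986) = 1/12242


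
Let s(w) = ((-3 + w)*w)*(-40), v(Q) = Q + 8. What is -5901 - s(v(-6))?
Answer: -5981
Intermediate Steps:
v(Q) = 8 + Q
s(w) = -40*w*(-3 + w) (s(w) = (w*(-3 + w))*(-40) = -40*w*(-3 + w))
-5901 - s(v(-6)) = -5901 - 40*(8 - 6)*(3 - (8 - 6)) = -5901 - 40*2*(3 - 1*2) = -5901 - 40*2*(3 - 2) = -5901 - 40*2 = -5901 - 1*80 = -5901 - 80 = -5981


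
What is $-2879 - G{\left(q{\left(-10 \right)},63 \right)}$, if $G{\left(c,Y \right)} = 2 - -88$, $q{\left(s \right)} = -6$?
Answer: $-2969$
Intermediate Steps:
$G{\left(c,Y \right)} = 90$ ($G{\left(c,Y \right)} = 2 + 88 = 90$)
$-2879 - G{\left(q{\left(-10 \right)},63 \right)} = -2879 - 90 = -2969$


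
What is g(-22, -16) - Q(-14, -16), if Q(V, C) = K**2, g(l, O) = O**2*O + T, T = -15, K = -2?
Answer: -4115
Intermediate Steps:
g(l, O) = -15 + O**3 (g(l, O) = O**2*O - 15 = O**3 - 15 = -15 + O**3)
Q(V, C) = 4 (Q(V, C) = (-2)**2 = 4)
g(-22, -16) - Q(-14, -16) = (-15 + (-16)**3) - 1*4 = (-15 - 4096) - 4 = -4111 - 4 = -4115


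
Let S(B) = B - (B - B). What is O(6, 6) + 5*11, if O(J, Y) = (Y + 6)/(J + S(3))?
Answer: 169/3 ≈ 56.333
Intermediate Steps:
S(B) = B (S(B) = B - 1*0 = B + 0 = B)
O(J, Y) = (6 + Y)/(3 + J) (O(J, Y) = (Y + 6)/(J + 3) = (6 + Y)/(3 + J))
O(6, 6) + 5*11 = (6 + 6)/(3 + 6) + 5*11 = 12/9 + 55 = (⅑)*12 + 55 = 4/3 + 55 = 169/3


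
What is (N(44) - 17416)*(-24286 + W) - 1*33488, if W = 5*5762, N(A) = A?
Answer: -78624416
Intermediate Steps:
W = 28810
(N(44) - 17416)*(-24286 + W) - 1*33488 = (44 - 17416)*(-24286 + 28810) - 1*33488 = -17372*4524 - 33488 = -78590928 - 33488 = -78624416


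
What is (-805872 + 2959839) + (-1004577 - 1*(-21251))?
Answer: 1170641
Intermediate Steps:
(-805872 + 2959839) + (-1004577 - 1*(-21251)) = 2153967 + (-1004577 + 21251) = 2153967 - 983326 = 1170641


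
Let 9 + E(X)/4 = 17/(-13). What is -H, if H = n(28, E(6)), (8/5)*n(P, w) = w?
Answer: 335/13 ≈ 25.769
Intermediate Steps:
E(X) = -536/13 (E(X) = -36 + 4*(17/(-13)) = -36 + 4*(17*(-1/13)) = -36 + 4*(-17/13) = -36 - 68/13 = -536/13)
n(P, w) = 5*w/8
H = -335/13 (H = (5/8)*(-536/13) = -335/13 ≈ -25.769)
-H = -1*(-335/13) = 335/13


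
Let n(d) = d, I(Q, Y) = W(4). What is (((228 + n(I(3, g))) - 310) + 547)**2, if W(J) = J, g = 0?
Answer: 219961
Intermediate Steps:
I(Q, Y) = 4
(((228 + n(I(3, g))) - 310) + 547)**2 = (((228 + 4) - 310) + 547)**2 = ((232 - 310) + 547)**2 = (-78 + 547)**2 = 469**2 = 219961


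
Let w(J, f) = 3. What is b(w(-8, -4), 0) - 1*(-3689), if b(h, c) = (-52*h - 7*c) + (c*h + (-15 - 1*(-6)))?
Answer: 3524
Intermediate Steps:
b(h, c) = -9 - 52*h - 7*c + c*h (b(h, c) = (-52*h - 7*c) + (c*h + (-15 + 6)) = (-52*h - 7*c) + (c*h - 9) = (-52*h - 7*c) + (-9 + c*h) = -9 - 52*h - 7*c + c*h)
b(w(-8, -4), 0) - 1*(-3689) = (-9 - 52*3 - 7*0 + 0*3) - 1*(-3689) = (-9 - 156 + 0 + 0) + 3689 = -165 + 3689 = 3524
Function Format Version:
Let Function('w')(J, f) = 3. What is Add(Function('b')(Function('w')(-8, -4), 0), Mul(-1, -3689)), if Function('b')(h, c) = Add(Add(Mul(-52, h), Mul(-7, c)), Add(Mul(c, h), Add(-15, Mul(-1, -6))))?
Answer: 3524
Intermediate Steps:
Function('b')(h, c) = Add(-9, Mul(-52, h), Mul(-7, c), Mul(c, h)) (Function('b')(h, c) = Add(Add(Mul(-52, h), Mul(-7, c)), Add(Mul(c, h), Add(-15, 6))) = Add(Add(Mul(-52, h), Mul(-7, c)), Add(Mul(c, h), -9)) = Add(Add(Mul(-52, h), Mul(-7, c)), Add(-9, Mul(c, h))) = Add(-9, Mul(-52, h), Mul(-7, c), Mul(c, h)))
Add(Function('b')(Function('w')(-8, -4), 0), Mul(-1, -3689)) = Add(Add(-9, Mul(-52, 3), Mul(-7, 0), Mul(0, 3)), Mul(-1, -3689)) = Add(Add(-9, -156, 0, 0), 3689) = Add(-165, 3689) = 3524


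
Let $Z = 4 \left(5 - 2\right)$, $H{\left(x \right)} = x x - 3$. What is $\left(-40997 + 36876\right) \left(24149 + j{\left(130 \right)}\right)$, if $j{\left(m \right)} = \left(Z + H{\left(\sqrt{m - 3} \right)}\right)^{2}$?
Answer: $-175740045$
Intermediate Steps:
$H{\left(x \right)} = -3 + x^{2}$ ($H{\left(x \right)} = x^{2} - 3 = -3 + x^{2}$)
$Z = 12$ ($Z = 4 \cdot 3 = 12$)
$j{\left(m \right)} = \left(6 + m\right)^{2}$ ($j{\left(m \right)} = \left(12 + \left(-3 + \left(\sqrt{m - 3}\right)^{2}\right)\right)^{2} = \left(12 + \left(-3 + \left(\sqrt{-3 + m}\right)^{2}\right)\right)^{2} = \left(12 + \left(-3 + \left(-3 + m\right)\right)\right)^{2} = \left(12 + \left(-6 + m\right)\right)^{2} = \left(6 + m\right)^{2}$)
$\left(-40997 + 36876\right) \left(24149 + j{\left(130 \right)}\right) = \left(-40997 + 36876\right) \left(24149 + \left(6 + 130\right)^{2}\right) = - 4121 \left(24149 + 136^{2}\right) = - 4121 \left(24149 + 18496\right) = \left(-4121\right) 42645 = -175740045$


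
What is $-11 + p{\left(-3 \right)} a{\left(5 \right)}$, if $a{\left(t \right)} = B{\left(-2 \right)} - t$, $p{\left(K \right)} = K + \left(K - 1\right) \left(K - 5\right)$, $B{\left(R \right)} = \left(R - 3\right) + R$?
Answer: $-359$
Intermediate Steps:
$B{\left(R \right)} = -3 + 2 R$ ($B{\left(R \right)} = \left(-3 + R\right) + R = -3 + 2 R$)
$p{\left(K \right)} = K + \left(-1 + K\right) \left(-5 + K\right)$
$a{\left(t \right)} = -7 - t$ ($a{\left(t \right)} = \left(-3 + 2 \left(-2\right)\right) - t = \left(-3 - 4\right) - t = -7 - t$)
$-11 + p{\left(-3 \right)} a{\left(5 \right)} = -11 + \left(5 + \left(-3\right)^{2} - -15\right) \left(-7 - 5\right) = -11 + \left(5 + 9 + 15\right) \left(-7 - 5\right) = -11 + 29 \left(-12\right) = -11 - 348 = -359$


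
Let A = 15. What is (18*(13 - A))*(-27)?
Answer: 972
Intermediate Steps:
(18*(13 - A))*(-27) = (18*(13 - 1*15))*(-27) = (18*(13 - 15))*(-27) = (18*(-2))*(-27) = -36*(-27) = 972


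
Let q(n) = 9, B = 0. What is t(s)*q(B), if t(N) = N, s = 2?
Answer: 18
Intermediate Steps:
t(s)*q(B) = 2*9 = 18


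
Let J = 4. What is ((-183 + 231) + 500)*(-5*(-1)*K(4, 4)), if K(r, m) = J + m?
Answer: 21920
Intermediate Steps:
K(r, m) = 4 + m
((-183 + 231) + 500)*(-5*(-1)*K(4, 4)) = ((-183 + 231) + 500)*(-5*(-1)*(4 + 4)) = (48 + 500)*(-(-5)*8) = 548*(-1*(-40)) = 548*40 = 21920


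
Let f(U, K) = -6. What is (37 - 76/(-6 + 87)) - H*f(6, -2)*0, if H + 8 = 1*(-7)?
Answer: 2921/81 ≈ 36.062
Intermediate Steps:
H = -15 (H = -8 + 1*(-7) = -8 - 7 = -15)
(37 - 76/(-6 + 87)) - H*f(6, -2)*0 = (37 - 76/(-6 + 87)) - (-15*(-6))*0 = (37 - 76/81) - 90*0 = (37 - 76*1/81) - 1*0 = (37 - 76/81) + 0 = 2921/81 + 0 = 2921/81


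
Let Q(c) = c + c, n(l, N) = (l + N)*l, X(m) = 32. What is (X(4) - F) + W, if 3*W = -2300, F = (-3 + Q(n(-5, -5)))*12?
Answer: -5696/3 ≈ -1898.7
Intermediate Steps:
n(l, N) = l*(N + l) (n(l, N) = (N + l)*l = l*(N + l))
Q(c) = 2*c
F = 1164 (F = (-3 + 2*(-5*(-5 - 5)))*12 = (-3 + 2*(-5*(-10)))*12 = (-3 + 2*50)*12 = (-3 + 100)*12 = 97*12 = 1164)
W = -2300/3 (W = (1/3)*(-2300) = -2300/3 ≈ -766.67)
(X(4) - F) + W = (32 - 1*1164) - 2300/3 = (32 - 1164) - 2300/3 = -1132 - 2300/3 = -5696/3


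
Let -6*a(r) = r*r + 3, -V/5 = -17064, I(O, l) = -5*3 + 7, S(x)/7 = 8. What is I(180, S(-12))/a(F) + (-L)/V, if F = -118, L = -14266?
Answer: 101388971/594125820 ≈ 0.17065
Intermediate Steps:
S(x) = 56 (S(x) = 7*8 = 56)
I(O, l) = -8 (I(O, l) = -15 + 7 = -8)
V = 85320 (V = -5*(-17064) = 85320)
a(r) = -1/2 - r**2/6 (a(r) = -(r*r + 3)/6 = -(r**2 + 3)/6 = -(3 + r**2)/6 = -1/2 - r**2/6)
I(180, S(-12))/a(F) + (-L)/V = -8/(-1/2 - 1/6*(-118)**2) - 1*(-14266)/85320 = -8/(-1/2 - 1/6*13924) + 14266*(1/85320) = -8/(-1/2 - 6962/3) + 7133/42660 = -8/(-13927/6) + 7133/42660 = -8*(-6/13927) + 7133/42660 = 48/13927 + 7133/42660 = 101388971/594125820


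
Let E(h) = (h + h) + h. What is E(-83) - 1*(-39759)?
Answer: 39510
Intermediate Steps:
E(h) = 3*h (E(h) = 2*h + h = 3*h)
E(-83) - 1*(-39759) = 3*(-83) - 1*(-39759) = -249 + 39759 = 39510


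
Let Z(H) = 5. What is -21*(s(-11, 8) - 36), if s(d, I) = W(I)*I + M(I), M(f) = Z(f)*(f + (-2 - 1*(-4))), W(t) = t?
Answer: -1638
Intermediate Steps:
M(f) = 10 + 5*f (M(f) = 5*(f + (-2 - 1*(-4))) = 5*(f + (-2 + 4)) = 5*(f + 2) = 5*(2 + f) = 10 + 5*f)
s(d, I) = 10 + I² + 5*I (s(d, I) = I*I + (10 + 5*I) = I² + (10 + 5*I) = 10 + I² + 5*I)
-21*(s(-11, 8) - 36) = -21*((10 + 8² + 5*8) - 36) = -21*((10 + 64 + 40) - 36) = -21*(114 - 36) = -21*78 = -1638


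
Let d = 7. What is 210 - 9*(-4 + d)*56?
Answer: -1302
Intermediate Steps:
210 - 9*(-4 + d)*56 = 210 - 9*(-4 + 7)*56 = 210 - 9*3*56 = 210 - 27*56 = 210 - 1512 = -1302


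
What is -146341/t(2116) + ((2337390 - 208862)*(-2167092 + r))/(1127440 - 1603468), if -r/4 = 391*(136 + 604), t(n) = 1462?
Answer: 2586329724809381/173988234 ≈ 1.4865e+7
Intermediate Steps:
r = -1157360 (r = -1564*(136 + 604) = -1564*740 = -4*289340 = -1157360)
-146341/t(2116) + ((2337390 - 208862)*(-2167092 + r))/(1127440 - 1603468) = -146341/1462 + ((2337390 - 208862)*(-2167092 - 1157360))/(1127440 - 1603468) = -146341*1/1462 + (2128528*(-3324452))/(-476028) = -146341/1462 - 7076189166656*(-1/476028) = -146341/1462 + 1769047291664/119007 = 2586329724809381/173988234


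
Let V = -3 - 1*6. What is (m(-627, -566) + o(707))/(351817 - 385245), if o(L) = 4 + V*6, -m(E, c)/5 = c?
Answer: -695/8357 ≈ -0.083164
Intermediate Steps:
V = -9 (V = -3 - 6 = -9)
m(E, c) = -5*c
o(L) = -50 (o(L) = 4 - 9*6 = 4 - 54 = -50)
(m(-627, -566) + o(707))/(351817 - 385245) = (-5*(-566) - 50)/(351817 - 385245) = (2830 - 50)/(-33428) = 2780*(-1/33428) = -695/8357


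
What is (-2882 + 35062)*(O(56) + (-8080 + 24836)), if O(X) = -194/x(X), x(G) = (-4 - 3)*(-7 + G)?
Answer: 184954614360/343 ≈ 5.3923e+8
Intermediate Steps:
x(G) = 49 - 7*G (x(G) = -7*(-7 + G) = 49 - 7*G)
O(X) = -194/(49 - 7*X)
(-2882 + 35062)*(O(56) + (-8080 + 24836)) = (-2882 + 35062)*(194/(7*(-7 + 56)) + (-8080 + 24836)) = 32180*((194/7)/49 + 16756) = 32180*((194/7)*(1/49) + 16756) = 32180*(194/343 + 16756) = 32180*(5747502/343) = 184954614360/343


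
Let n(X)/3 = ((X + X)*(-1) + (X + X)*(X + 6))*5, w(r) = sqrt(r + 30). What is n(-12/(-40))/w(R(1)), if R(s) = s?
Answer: 477*sqrt(31)/310 ≈ 8.5672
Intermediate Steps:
w(r) = sqrt(30 + r)
n(X) = -30*X + 30*X*(6 + X) (n(X) = 3*(((X + X)*(-1) + (X + X)*(X + 6))*5) = 3*(((2*X)*(-1) + (2*X)*(6 + X))*5) = 3*((-2*X + 2*X*(6 + X))*5) = 3*(-10*X + 10*X*(6 + X)) = -30*X + 30*X*(6 + X))
n(-12/(-40))/w(R(1)) = (30*(-12/(-40))*(5 - 12/(-40)))/(sqrt(30 + 1)) = (30*(-12*(-1/40))*(5 - 12*(-1/40)))/(sqrt(31)) = (30*(3/10)*(5 + 3/10))*(sqrt(31)/31) = (30*(3/10)*(53/10))*(sqrt(31)/31) = 477*(sqrt(31)/31)/10 = 477*sqrt(31)/310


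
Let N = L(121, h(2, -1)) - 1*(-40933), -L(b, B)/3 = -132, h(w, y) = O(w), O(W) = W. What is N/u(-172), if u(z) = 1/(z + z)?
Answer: -14217176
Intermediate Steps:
h(w, y) = w
u(z) = 1/(2*z)
L(b, B) = 396 (L(b, B) = -3*(-132) = 396)
N = 41329 (N = 396 - 1*(-40933) = 396 + 40933 = 41329)
N/u(-172) = 41329/(((½)/(-172))) = 41329/(((½)*(-1/172))) = 41329/(-1/344) = 41329*(-344) = -14217176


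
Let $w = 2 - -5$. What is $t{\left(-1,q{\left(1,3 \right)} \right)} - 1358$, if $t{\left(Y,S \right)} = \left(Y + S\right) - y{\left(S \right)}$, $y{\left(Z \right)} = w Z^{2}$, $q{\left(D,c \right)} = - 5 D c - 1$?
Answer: $-3167$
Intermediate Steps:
$w = 7$ ($w = 2 + 5 = 7$)
$q{\left(D,c \right)} = -1 - 5 D c$ ($q{\left(D,c \right)} = - 5 D c - 1 = -1 - 5 D c$)
$y{\left(Z \right)} = 7 Z^{2}$
$t{\left(Y,S \right)} = S + Y - 7 S^{2}$ ($t{\left(Y,S \right)} = \left(Y + S\right) - 7 S^{2} = \left(S + Y\right) - 7 S^{2} = S + Y - 7 S^{2}$)
$t{\left(-1,q{\left(1,3 \right)} \right)} - 1358 = \left(\left(-1 - 5 \cdot 3\right) - 1 - 7 \left(-1 - 5 \cdot 3\right)^{2}\right) - 1358 = \left(\left(-1 - 15\right) - 1 - 7 \left(-1 - 15\right)^{2}\right) - 1358 = \left(-16 - 1 - 7 \left(-16\right)^{2}\right) - 1358 = \left(-16 - 1 - 1792\right) - 1358 = -1809 - 1358 = -3167$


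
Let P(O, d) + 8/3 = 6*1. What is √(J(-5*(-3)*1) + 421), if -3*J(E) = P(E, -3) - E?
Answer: 4*√239/3 ≈ 20.613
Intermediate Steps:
P(O, d) = 10/3 (P(O, d) = -8/3 + 6*1 = -8/3 + 6 = 10/3)
J(E) = -10/9 + E/3 (J(E) = -(10/3 - E)/3 = -10/9 + E/3)
√(J(-5*(-3)*1) + 421) = √((-10/9 + (-5*(-3)*1)/3) + 421) = √((-10/9 + (15*1)/3) + 421) = √((-10/9 + (⅓)*15) + 421) = √((-10/9 + 5) + 421) = √(35/9 + 421) = √(3824/9) = 4*√239/3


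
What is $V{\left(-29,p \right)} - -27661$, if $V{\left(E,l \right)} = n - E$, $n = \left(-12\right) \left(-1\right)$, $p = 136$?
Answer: $27702$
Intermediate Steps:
$n = 12$
$V{\left(E,l \right)} = 12 - E$
$V{\left(-29,p \right)} - -27661 = \left(12 - -29\right) - -27661 = \left(12 + 29\right) + 27661 = 41 + 27661 = 27702$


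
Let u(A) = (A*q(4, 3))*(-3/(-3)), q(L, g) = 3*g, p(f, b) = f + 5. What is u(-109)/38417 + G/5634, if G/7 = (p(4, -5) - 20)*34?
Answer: -53051330/108220689 ≈ -0.49021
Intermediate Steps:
p(f, b) = 5 + f
u(A) = 9*A (u(A) = (A*(3*3))*(-3/(-3)) = (A*9)*(-3*(-1/3)) = (9*A)*1 = 9*A)
G = -2618 (G = 7*(((5 + 4) - 20)*34) = 7*((9 - 20)*34) = 7*(-11*34) = 7*(-374) = -2618)
u(-109)/38417 + G/5634 = (9*(-109))/38417 - 2618/5634 = -981*1/38417 - 2618*1/5634 = -981/38417 - 1309/2817 = -53051330/108220689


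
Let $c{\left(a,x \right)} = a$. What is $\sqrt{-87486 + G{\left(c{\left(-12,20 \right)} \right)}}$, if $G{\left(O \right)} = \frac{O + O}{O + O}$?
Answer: $i \sqrt{87485} \approx 295.78 i$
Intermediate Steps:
$G{\left(O \right)} = 1$ ($G{\left(O \right)} = \frac{2 O}{2 O} = 2 O \frac{1}{2 O} = 1$)
$\sqrt{-87486 + G{\left(c{\left(-12,20 \right)} \right)}} = \sqrt{-87486 + 1} = \sqrt{-87485} = i \sqrt{87485}$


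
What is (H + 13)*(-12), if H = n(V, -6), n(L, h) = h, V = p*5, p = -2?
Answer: -84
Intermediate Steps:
V = -10 (V = -2*5 = -10)
H = -6
(H + 13)*(-12) = (-6 + 13)*(-12) = 7*(-12) = -84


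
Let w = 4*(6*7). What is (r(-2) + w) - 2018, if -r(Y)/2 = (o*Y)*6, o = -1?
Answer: -1874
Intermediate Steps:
w = 168 (w = 4*42 = 168)
r(Y) = 12*Y (r(Y) = -2*(-Y)*6 = -(-12)*Y = 12*Y)
(r(-2) + w) - 2018 = (12*(-2) + 168) - 2018 = (-24 + 168) - 2018 = 144 - 2018 = -1874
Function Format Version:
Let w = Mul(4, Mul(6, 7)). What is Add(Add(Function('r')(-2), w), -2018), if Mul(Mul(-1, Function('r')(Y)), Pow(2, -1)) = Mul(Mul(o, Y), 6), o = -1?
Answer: -1874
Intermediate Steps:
w = 168 (w = Mul(4, 42) = 168)
Function('r')(Y) = Mul(12, Y) (Function('r')(Y) = Mul(-2, Mul(Mul(-1, Y), 6)) = Mul(-2, Mul(-6, Y)) = Mul(12, Y))
Add(Add(Function('r')(-2), w), -2018) = Add(Add(Mul(12, -2), 168), -2018) = Add(Add(-24, 168), -2018) = Add(144, -2018) = -1874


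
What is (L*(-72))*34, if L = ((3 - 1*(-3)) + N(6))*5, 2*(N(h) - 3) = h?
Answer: -146880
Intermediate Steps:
N(h) = 3 + h/2
L = 60 (L = ((3 - 1*(-3)) + (3 + (1/2)*6))*5 = ((3 + 3) + (3 + 3))*5 = (6 + 6)*5 = 12*5 = 60)
(L*(-72))*34 = (60*(-72))*34 = -4320*34 = -146880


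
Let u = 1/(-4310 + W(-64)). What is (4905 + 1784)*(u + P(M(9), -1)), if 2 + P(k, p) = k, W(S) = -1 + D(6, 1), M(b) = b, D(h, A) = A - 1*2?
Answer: 201894087/4312 ≈ 46821.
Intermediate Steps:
D(h, A) = -2 + A (D(h, A) = A - 2 = -2 + A)
W(S) = -2 (W(S) = -1 + (-2 + 1) = -1 - 1 = -2)
P(k, p) = -2 + k
u = -1/4312 (u = 1/(-4310 - 2) = 1/(-4312) = -1/4312 ≈ -0.00023191)
(4905 + 1784)*(u + P(M(9), -1)) = (4905 + 1784)*(-1/4312 + (-2 + 9)) = 6689*(-1/4312 + 7) = 6689*(30183/4312) = 201894087/4312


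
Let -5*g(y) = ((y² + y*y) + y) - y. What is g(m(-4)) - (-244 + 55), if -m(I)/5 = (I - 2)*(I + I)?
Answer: -22851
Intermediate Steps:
m(I) = -10*I*(-2 + I) (m(I) = -5*(I - 2)*(I + I) = -5*(-2 + I)*2*I = -10*I*(-2 + I))
g(y) = -2*y²/5 (g(y) = -(((y² + y*y) + y) - y)/5 = -(((y² + y²) + y) - y)/5 = -((2*y² + y) - y)/5 = -((y + 2*y²) - y)/5 = -2*y²/5)
g(m(-4)) - (-244 + 55) = -2*1600*(2 - 1*(-4))²/5 - (-244 + 55) = -2*1600*(2 + 4)²/5 - 1*(-189) = -2*(10*(-4)*6)²/5 + 189 = -⅖*(-240)² + 189 = -⅖*57600 + 189 = -23040 + 189 = -22851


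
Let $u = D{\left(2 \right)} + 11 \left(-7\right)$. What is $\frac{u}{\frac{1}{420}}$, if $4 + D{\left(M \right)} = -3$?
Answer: $-35280$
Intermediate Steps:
$D{\left(M \right)} = -7$ ($D{\left(M \right)} = -4 - 3 = -7$)
$u = -84$ ($u = -7 + 11 \left(-7\right) = -7 - 77 = -84$)
$\frac{u}{\frac{1}{420}} = - \frac{84}{\frac{1}{420}} = - 84 \frac{1}{\frac{1}{420}} = \left(-84\right) 420 = -35280$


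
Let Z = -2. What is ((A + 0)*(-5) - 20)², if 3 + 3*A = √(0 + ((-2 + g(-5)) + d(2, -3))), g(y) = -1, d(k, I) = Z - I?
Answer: 1975/9 + 50*I*√2 ≈ 219.44 + 70.711*I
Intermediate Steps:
d(k, I) = -2 - I
A = -1 + I*√2/3 (A = -1 + √(0 + ((-2 - 1) + (-2 - 1*(-3))))/3 = -1 + √(0 + (-3 + (-2 + 3)))/3 = -1 + √(0 + (-3 + 1))/3 = -1 + √(0 - 2)/3 = -1 + √(-2)/3 = -1 + (I*√2)/3 = -1 + I*√2/3 ≈ -1.0 + 0.4714*I)
((A + 0)*(-5) - 20)² = (((-1 + I*√2/3) + 0)*(-5) - 20)² = ((-1 + I*√2/3)*(-5) - 20)² = ((5 - 5*I*√2/3) - 20)² = (-15 - 5*I*√2/3)²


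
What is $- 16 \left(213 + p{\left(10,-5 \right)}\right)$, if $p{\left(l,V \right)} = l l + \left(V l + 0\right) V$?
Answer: $-9008$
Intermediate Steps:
$p{\left(l,V \right)} = l^{2} + l V^{2}$ ($p{\left(l,V \right)} = l^{2} + V l V = l^{2} + l V^{2}$)
$- 16 \left(213 + p{\left(10,-5 \right)}\right) = - 16 \left(213 + 10 \left(10 + \left(-5\right)^{2}\right)\right) = - 16 \left(213 + 10 \left(10 + 25\right)\right) = - 16 \left(213 + 10 \cdot 35\right) = - 16 \left(213 + 350\right) = \left(-16\right) 563 = -9008$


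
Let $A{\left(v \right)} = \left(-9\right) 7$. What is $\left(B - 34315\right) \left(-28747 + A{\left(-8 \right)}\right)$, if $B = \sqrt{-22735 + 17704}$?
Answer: $988615150 - 86430 i \sqrt{559} \approx 9.8861 \cdot 10^{8} - 2.0435 \cdot 10^{6} i$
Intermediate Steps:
$A{\left(v \right)} = -63$
$B = 3 i \sqrt{559}$ ($B = \sqrt{-5031} = 3 i \sqrt{559} \approx 70.93 i$)
$\left(B - 34315\right) \left(-28747 + A{\left(-8 \right)}\right) = \left(3 i \sqrt{559} - 34315\right) \left(-28747 - 63\right) = \left(-34315 + 3 i \sqrt{559}\right) \left(-28810\right) = 988615150 - 86430 i \sqrt{559}$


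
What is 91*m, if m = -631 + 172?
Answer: -41769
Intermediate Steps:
m = -459
91*m = 91*(-459) = -41769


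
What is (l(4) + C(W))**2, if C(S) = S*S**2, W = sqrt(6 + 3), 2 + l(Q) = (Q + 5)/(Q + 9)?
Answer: 111556/169 ≈ 660.09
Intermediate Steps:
l(Q) = -2 + (5 + Q)/(9 + Q) (l(Q) = -2 + (Q + 5)/(Q + 9) = -2 + (5 + Q)/(9 + Q))
W = 3 (W = sqrt(9) = 3)
C(S) = S**3
(l(4) + C(W))**2 = ((-13 - 1*4)/(9 + 4) + 3**3)**2 = ((-13 - 4)/13 + 27)**2 = ((1/13)*(-17) + 27)**2 = (-17/13 + 27)**2 = (334/13)**2 = 111556/169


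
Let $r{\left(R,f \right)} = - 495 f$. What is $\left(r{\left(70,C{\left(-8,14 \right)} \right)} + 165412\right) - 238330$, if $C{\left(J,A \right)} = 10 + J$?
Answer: $-73908$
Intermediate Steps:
$\left(r{\left(70,C{\left(-8,14 \right)} \right)} + 165412\right) - 238330 = \left(- 495 \left(10 - 8\right) + 165412\right) - 238330 = \left(\left(-495\right) 2 + 165412\right) - 238330 = \left(-990 + 165412\right) - 238330 = 164422 - 238330 = -73908$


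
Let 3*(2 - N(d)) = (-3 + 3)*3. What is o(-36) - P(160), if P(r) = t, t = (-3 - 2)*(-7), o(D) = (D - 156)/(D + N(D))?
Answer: -499/17 ≈ -29.353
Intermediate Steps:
N(d) = 2 (N(d) = 2 - (-3 + 3)*3/3 = 2 - 0*3 = 2 - 1/3*0 = 2 + 0 = 2)
o(D) = (-156 + D)/(2 + D) (o(D) = (D - 156)/(D + 2) = (-156 + D)/(2 + D))
t = 35 (t = -5*(-7) = 35)
P(r) = 35
o(-36) - P(160) = (-156 - 36)/(2 - 36) - 1*35 = -192/(-34) - 35 = -1/34*(-192) - 35 = 96/17 - 35 = -499/17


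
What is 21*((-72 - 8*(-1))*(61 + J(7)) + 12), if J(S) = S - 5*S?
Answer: -44100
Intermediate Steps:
J(S) = -4*S
21*((-72 - 8*(-1))*(61 + J(7)) + 12) = 21*((-72 - 8*(-1))*(61 - 4*7) + 12) = 21*((-72 + 8)*(61 - 28) + 12) = 21*(-64*33 + 12) = 21*(-2112 + 12) = 21*(-2100) = -44100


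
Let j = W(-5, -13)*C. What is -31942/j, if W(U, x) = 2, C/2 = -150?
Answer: 15971/300 ≈ 53.237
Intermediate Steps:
C = -300 (C = 2*(-150) = -300)
j = -600 (j = 2*(-300) = -600)
-31942/j = -31942/(-600) = -31942*(-1/600) = 15971/300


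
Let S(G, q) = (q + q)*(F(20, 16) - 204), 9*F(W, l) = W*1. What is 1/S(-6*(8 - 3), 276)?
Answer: -3/334144 ≈ -8.9782e-6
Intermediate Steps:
F(W, l) = W/9 (F(W, l) = (W*1)/9 = W/9)
S(G, q) = -3632*q/9 (S(G, q) = (q + q)*((⅑)*20 - 204) = (2*q)*(20/9 - 204) = (2*q)*(-1816/9) = -3632*q/9)
1/S(-6*(8 - 3), 276) = 1/(-3632/9*276) = 1/(-334144/3) = -3/334144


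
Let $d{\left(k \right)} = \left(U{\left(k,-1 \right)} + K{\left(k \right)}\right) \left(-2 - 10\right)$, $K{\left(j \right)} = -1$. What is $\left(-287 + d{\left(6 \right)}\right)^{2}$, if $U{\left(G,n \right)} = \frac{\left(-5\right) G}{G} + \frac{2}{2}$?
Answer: $51529$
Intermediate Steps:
$U{\left(G,n \right)} = -4$ ($U{\left(G,n \right)} = -5 + 2 \cdot \frac{1}{2} = -5 + 1 = -4$)
$d{\left(k \right)} = 60$ ($d{\left(k \right)} = \left(-4 - 1\right) \left(-2 - 10\right) = \left(-5\right) \left(-12\right) = 60$)
$\left(-287 + d{\left(6 \right)}\right)^{2} = \left(-287 + 60\right)^{2} = \left(-227\right)^{2} = 51529$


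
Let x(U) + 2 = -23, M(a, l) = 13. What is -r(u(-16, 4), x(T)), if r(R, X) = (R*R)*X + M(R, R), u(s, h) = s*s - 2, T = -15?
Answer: 1612887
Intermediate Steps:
u(s, h) = -2 + s² (u(s, h) = s² - 2 = -2 + s²)
x(U) = -25 (x(U) = -2 - 23 = -25)
r(R, X) = 13 + X*R² (r(R, X) = (R*R)*X + 13 = R²*X + 13 = X*R² + 13 = 13 + X*R²)
-r(u(-16, 4), x(T)) = -(13 - 25*(-2 + (-16)²)²) = -(13 - 25*(-2 + 256)²) = -(13 - 25*254²) = -(13 - 25*64516) = -(13 - 1612900) = -1*(-1612887) = 1612887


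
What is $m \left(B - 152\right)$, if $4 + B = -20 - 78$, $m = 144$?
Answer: $-36576$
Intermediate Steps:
$B = -102$ ($B = -4 - 98 = -102$)
$m \left(B - 152\right) = 144 \left(-102 - 152\right) = 144 \left(-254\right) = -36576$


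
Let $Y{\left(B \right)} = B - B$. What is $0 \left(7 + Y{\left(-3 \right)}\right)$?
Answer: $0$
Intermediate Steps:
$Y{\left(B \right)} = 0$
$0 \left(7 + Y{\left(-3 \right)}\right) = 0 \left(7 + 0\right) = 0 \cdot 7 = 0$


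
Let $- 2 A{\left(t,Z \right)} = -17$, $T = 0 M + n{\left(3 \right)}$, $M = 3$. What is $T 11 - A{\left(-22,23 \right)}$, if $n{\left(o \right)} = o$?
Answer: $\frac{49}{2} \approx 24.5$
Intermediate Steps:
$T = 3$ ($T = 0 \cdot 3 + 3 = 0 + 3 = 3$)
$A{\left(t,Z \right)} = \frac{17}{2}$ ($A{\left(t,Z \right)} = \left(- \frac{1}{2}\right) \left(-17\right) = \frac{17}{2}$)
$T 11 - A{\left(-22,23 \right)} = 3 \cdot 11 - \frac{17}{2} = 33 - \frac{17}{2} = \frac{49}{2}$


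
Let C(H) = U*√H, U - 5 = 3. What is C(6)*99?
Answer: 792*√6 ≈ 1940.0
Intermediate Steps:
U = 8 (U = 5 + 3 = 8)
C(H) = 8*√H
C(6)*99 = (8*√6)*99 = 792*√6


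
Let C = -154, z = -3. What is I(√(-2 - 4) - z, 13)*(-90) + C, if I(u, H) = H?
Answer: -1324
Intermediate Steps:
I(√(-2 - 4) - z, 13)*(-90) + C = 13*(-90) - 154 = -1170 - 154 = -1324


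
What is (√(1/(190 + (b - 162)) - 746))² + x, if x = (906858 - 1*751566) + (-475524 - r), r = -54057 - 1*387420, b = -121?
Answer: 11206406/93 ≈ 1.2050e+5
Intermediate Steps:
r = -441477 (r = -54057 - 387420 = -441477)
x = 121245 (x = (906858 - 1*751566) + (-475524 - 1*(-441477)) = (906858 - 751566) + (-475524 + 441477) = 155292 - 34047 = 121245)
(√(1/(190 + (b - 162)) - 746))² + x = (√(1/(190 + (-121 - 162)) - 746))² + 121245 = (√(1/(190 - 283) - 746))² + 121245 = (√(1/(-93) - 746))² + 121245 = (√(-1/93 - 746))² + 121245 = (√(-69379/93))² + 121245 = (I*√6452247/93)² + 121245 = -69379/93 + 121245 = 11206406/93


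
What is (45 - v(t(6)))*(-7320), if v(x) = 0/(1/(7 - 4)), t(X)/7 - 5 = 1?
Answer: -329400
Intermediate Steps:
t(X) = 42 (t(X) = 35 + 7*1 = 35 + 7 = 42)
v(x) = 0 (v(x) = 0/(1/3) = 0*3 = 0)
(45 - v(t(6)))*(-7320) = (45 - 1*0)*(-7320) = (45 + 0)*(-7320) = 45*(-7320) = -329400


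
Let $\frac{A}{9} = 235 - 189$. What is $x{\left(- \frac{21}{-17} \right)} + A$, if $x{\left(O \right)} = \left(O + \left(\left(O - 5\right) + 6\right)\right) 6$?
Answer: $\frac{7392}{17} \approx 434.82$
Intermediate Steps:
$x{\left(O \right)} = 6 + 12 O$ ($x{\left(O \right)} = \left(O + \left(\left(-5 + O\right) + 6\right)\right) 6 = \left(O + \left(1 + O\right)\right) 6 = \left(1 + 2 O\right) 6 = 6 + 12 O$)
$A = 414$ ($A = 9 \left(235 - 189\right) = 9 \cdot 46 = 414$)
$x{\left(- \frac{21}{-17} \right)} + A = \left(6 + 12 \left(- \frac{21}{-17}\right)\right) + 414 = \left(6 + 12 \left(\left(-21\right) \left(- \frac{1}{17}\right)\right)\right) + 414 = \left(6 + 12 \cdot \frac{21}{17}\right) + 414 = \left(6 + \frac{252}{17}\right) + 414 = \frac{354}{17} + 414 = \frac{7392}{17}$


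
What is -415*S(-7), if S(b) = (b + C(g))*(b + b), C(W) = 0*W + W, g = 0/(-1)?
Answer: -40670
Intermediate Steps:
g = 0 (g = 0*(-1) = 0)
C(W) = W (C(W) = 0 + W = W)
S(b) = 2*b**2 (S(b) = (b + 0)*(b + b) = b*(2*b) = 2*b**2)
-415*S(-7) = -830*(-7)**2 = -830*49 = -415*98 = -40670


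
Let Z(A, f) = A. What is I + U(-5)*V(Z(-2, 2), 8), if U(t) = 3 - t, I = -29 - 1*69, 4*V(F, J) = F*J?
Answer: -130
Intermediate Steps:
V(F, J) = F*J/4 (V(F, J) = (F*J)/4 = F*J/4)
I = -98 (I = -29 - 69 = -98)
I + U(-5)*V(Z(-2, 2), 8) = -98 + (3 - 1*(-5))*((1/4)*(-2)*8) = -98 + (3 + 5)*(-4) = -98 + 8*(-4) = -98 - 32 = -130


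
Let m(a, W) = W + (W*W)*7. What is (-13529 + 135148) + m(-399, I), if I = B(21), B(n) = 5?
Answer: 121799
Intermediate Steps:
I = 5
m(a, W) = W + 7*W**2 (m(a, W) = W + W**2*7 = W + 7*W**2)
(-13529 + 135148) + m(-399, I) = (-13529 + 135148) + 5*(1 + 7*5) = 121619 + 5*(1 + 35) = 121619 + 5*36 = 121619 + 180 = 121799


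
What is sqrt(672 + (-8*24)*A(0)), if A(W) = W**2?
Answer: 4*sqrt(42) ≈ 25.923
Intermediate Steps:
sqrt(672 + (-8*24)*A(0)) = sqrt(672 - 8*24*0**2) = sqrt(672 - 192*0) = sqrt(672 + 0) = sqrt(672) = 4*sqrt(42)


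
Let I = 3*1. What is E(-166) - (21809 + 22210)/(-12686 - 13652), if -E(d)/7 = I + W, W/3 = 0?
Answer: -509079/26338 ≈ -19.329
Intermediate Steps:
W = 0 (W = 3*0 = 0)
I = 3
E(d) = -21 (E(d) = -7*(3 + 0) = -7*3 = -21)
E(-166) - (21809 + 22210)/(-12686 - 13652) = -21 - (21809 + 22210)/(-12686 - 13652) = -21 - 44019/(-26338) = -21 - 44019*(-1)/26338 = -21 - 1*(-44019/26338) = -21 + 44019/26338 = -509079/26338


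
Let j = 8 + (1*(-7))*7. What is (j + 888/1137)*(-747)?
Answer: 11386521/379 ≈ 30044.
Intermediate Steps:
j = -41 (j = 8 - 7*7 = 8 - 49 = -41)
(j + 888/1137)*(-747) = (-41 + 888/1137)*(-747) = (-41 + 888*(1/1137))*(-747) = (-41 + 296/379)*(-747) = -15243/379*(-747) = 11386521/379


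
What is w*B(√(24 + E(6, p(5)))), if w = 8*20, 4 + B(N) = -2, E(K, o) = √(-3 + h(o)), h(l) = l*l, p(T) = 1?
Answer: -960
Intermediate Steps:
h(l) = l²
E(K, o) = √(-3 + o²)
B(N) = -6 (B(N) = -4 - 2 = -6)
w = 160
w*B(√(24 + E(6, p(5)))) = 160*(-6) = -960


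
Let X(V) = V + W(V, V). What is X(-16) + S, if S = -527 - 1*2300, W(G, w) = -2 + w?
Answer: -2861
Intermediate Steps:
S = -2827 (S = -527 - 2300 = -2827)
X(V) = -2 + 2*V (X(V) = V + (-2 + V) = -2 + 2*V)
X(-16) + S = (-2 + 2*(-16)) - 2827 = (-2 - 32) - 2827 = -34 - 2827 = -2861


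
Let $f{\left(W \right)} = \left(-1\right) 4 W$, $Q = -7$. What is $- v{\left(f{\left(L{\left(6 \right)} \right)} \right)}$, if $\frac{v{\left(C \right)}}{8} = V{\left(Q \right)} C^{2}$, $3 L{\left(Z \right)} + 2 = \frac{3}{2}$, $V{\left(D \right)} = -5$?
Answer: $\frac{160}{9} \approx 17.778$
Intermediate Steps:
$L{\left(Z \right)} = - \frac{1}{6}$ ($L{\left(Z \right)} = - \frac{2}{3} + \frac{3 \cdot \frac{1}{2}}{3} = - \frac{2}{3} + \frac{1}{3} \cdot \frac{3}{2} = - \frac{2}{3} + \frac{1}{2} = - \frac{1}{6}$)
$f{\left(W \right)} = - 4 W$
$v{\left(C \right)} = - 40 C^{2}$ ($v{\left(C \right)} = 8 \left(- 5 C^{2}\right) = - 40 C^{2}$)
$- v{\left(f{\left(L{\left(6 \right)} \right)} \right)} = - \left(-40\right) \left(\left(-4\right) \left(- \frac{1}{6}\right)\right)^{2} = - \left(-40\right) \left(\frac{2}{3}\right)^{2} = - \frac{\left(-40\right) 4}{9} = \left(-1\right) \left(- \frac{160}{9}\right) = \frac{160}{9}$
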